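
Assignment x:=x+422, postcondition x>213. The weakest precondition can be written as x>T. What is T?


Formula: wp(x:=E, P) = P[E/x] (substitute E for x in postcondition)
Step 1: Postcondition: x>213
Step 2: Substitute x+422 for x: x+422>213
Step 3: Solve for x: x > 213-422 = -209

-209


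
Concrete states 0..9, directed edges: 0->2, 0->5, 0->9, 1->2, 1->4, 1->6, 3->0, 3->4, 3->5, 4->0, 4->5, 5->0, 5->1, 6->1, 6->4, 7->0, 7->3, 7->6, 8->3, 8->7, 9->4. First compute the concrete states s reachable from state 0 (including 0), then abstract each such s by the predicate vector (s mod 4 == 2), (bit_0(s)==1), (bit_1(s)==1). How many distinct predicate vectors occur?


BFS from 0:
Concrete reachable: {0, 1, 2, 4, 5, 6, 9}
Abstract via predicates (s mod 4 == 2), (bit_0(s)==1), (bit_1(s)==1):
  (0,0,0) <- {0, 4}
  (0,1,0) <- {1, 5, 9}
  (1,0,1) <- {2, 6}
Distinct abstract states = 3

3


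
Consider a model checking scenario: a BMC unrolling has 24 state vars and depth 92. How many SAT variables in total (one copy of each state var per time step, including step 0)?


BMC unrolls to depth k, creating one copy of each state var for steps 0..k.
Step count = 92 + 1 = 93 (steps 0 through 92)
Vars per step = 24
Total = 24 * 93 = 2232

2232


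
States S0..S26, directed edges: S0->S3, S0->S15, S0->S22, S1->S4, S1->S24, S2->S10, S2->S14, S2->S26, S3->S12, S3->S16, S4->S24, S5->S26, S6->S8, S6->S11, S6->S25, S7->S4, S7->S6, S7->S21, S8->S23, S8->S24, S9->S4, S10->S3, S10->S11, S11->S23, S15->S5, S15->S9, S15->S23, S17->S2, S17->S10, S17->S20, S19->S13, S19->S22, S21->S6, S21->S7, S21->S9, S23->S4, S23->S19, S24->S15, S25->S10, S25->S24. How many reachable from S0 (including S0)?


BFS from S0:
  layer 0: {S0}
  layer 1: {S3, S15, S22}
  layer 2: {S5, S9, S12, S16, S23}
  layer 3: {S4, S19, S26}
  layer 4: {S13, S24}
Reachable set: {S0, S3, S4, S5, S9, S12, S13, S15, S16, S19, S22, S23, S24, S26}
Count = 14

14


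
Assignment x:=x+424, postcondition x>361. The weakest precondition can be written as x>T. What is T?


Formula: wp(x:=E, P) = P[E/x] (substitute E for x in postcondition)
Step 1: Postcondition: x>361
Step 2: Substitute x+424 for x: x+424>361
Step 3: Solve for x: x > 361-424 = -63

-63


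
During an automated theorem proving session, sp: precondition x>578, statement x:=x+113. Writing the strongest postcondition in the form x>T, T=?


Formula: sp(P, x:=E) = exists old_x. (x = E[old_x/x]) AND P[old_x/x] (old_x is the value of x before the assignment; eliminate old_x by solving x = E[old_x/x] for old_x)
Step 1: Precondition P: x>578, i.e. old_x > 578
Step 2: Assignment gives x = old_x + 113, so old_x = x - 113
Step 3: Substitute into P: x - 113 > 578
Step 4: Simplify: x > 578+113 = 691

691


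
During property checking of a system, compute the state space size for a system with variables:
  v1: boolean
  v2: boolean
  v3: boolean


State space = product of domain sizes of all variables.
Domain sizes:
  v1 (boolean): 2
  v2 (boolean): 2
  v3 (boolean): 2
Product = 2 * 2 * 2 = 8

8


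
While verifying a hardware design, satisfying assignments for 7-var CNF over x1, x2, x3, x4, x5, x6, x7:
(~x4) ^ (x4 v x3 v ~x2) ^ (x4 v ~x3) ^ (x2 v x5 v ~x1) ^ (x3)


CNF with 5 clauses over 7 vars (128 assignments).
An assignment satisfies CNF iff every clause has >=1 true literal.
Check each row (bits = x1,x2,x3,x4,x5,x6,x7; clause T/F shown):
  row 0 [0000000]: clauses=TTTTF -> 0
  row 1 [0000001]: clauses=TTTTF -> 0
  row 2 [0000010]: clauses=TTTTF -> 0
  row 3 [0000011]: clauses=TTTTF -> 0
  row 4 [0000100]: clauses=TTTTF -> 0
  (every remaining row is evaluated the same way; all 128 results are listed next)
Full result column, 8 rows per line (x1,x2,x3,x4 fixed per line; x5,x6,x7 runs 000..111 left to right):
  rows 0-7 [x1,x2,x3,x4=0000]: 00000000  (ones: 0)
  rows 8-15 [x1,x2,x3,x4=0001]: 00000000  (ones: 0)
  rows 16-23 [x1,x2,x3,x4=0010]: 00000000  (ones: 0)
  rows 24-31 [x1,x2,x3,x4=0011]: 00000000  (ones: 0)
  rows 32-39 [x1,x2,x3,x4=0100]: 00000000  (ones: 0)
  rows 40-47 [x1,x2,x3,x4=0101]: 00000000  (ones: 0)
  rows 48-55 [x1,x2,x3,x4=0110]: 00000000  (ones: 0)
  rows 56-63 [x1,x2,x3,x4=0111]: 00000000  (ones: 0)
  rows 64-71 [x1,x2,x3,x4=1000]: 00000000  (ones: 0)
  rows 72-79 [x1,x2,x3,x4=1001]: 00000000  (ones: 0)
  rows 80-87 [x1,x2,x3,x4=1010]: 00000000  (ones: 0)
  rows 88-95 [x1,x2,x3,x4=1011]: 00000000  (ones: 0)
  rows 96-103 [x1,x2,x3,x4=1100]: 00000000  (ones: 0)
  rows 104-111 [x1,x2,x3,x4=1101]: 00000000  (ones: 0)
  rows 112-119 [x1,x2,x3,x4=1110]: 00000000  (ones: 0)
  rows 120-127 [x1,x2,x3,x4=1111]: 00000000  (ones: 0)
Satisfying assignments = 0+0+0+0+0+0+0+0+0+0+0+0+0+0+0+0 = 0

0


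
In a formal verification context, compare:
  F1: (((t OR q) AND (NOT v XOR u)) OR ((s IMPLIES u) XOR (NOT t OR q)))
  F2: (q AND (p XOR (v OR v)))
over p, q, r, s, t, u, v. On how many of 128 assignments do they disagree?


F1 = (((t OR q) AND (NOT v XOR u)) OR ((s IMPLIES u) XOR (NOT t OR q)))
F2 = (q AND (p XOR (v OR v)))
Evaluate both on each of 128 rows (bits = p,q,r,s,t,u,v):
  row 0 [0000000]: F1=0 F2=0 -> 0
  row 1 [0000001]: F1=0 F2=0 -> 0
  row 2 [0000010]: F1=0 F2=0 -> 0
  row 3 [0000011]: F1=0 F2=0 -> 0
  row 4 [0000100]: F1=1 F2=0 (differ) -> 1
  (every remaining row is evaluated the same way; all 128 results are listed next)
Full result column, 8 rows per line (p,q,r,s fixed per line; t,u,v runs 000..111 left to right):
  rows 0-7 [p,q,r,s=0000]: 00001111  (ones: 4)
  rows 8-15 [p,q,r,s=0001]: 11001011  (ones: 5)
  rows 16-23 [p,q,r,s=0010]: 00001111  (ones: 4)
  rows 24-31 [p,q,r,s=0011]: 11001011  (ones: 5)
  rows 32-39 [p,q,r,s=0100]: 11001100  (ones: 4)
  rows 40-47 [p,q,r,s=0101]: 10001000  (ones: 2)
  rows 48-55 [p,q,r,s=0110]: 11001100  (ones: 4)
  rows 56-63 [p,q,r,s=0111]: 10001000  (ones: 2)
  rows 64-71 [p,q,r,s=1000]: 00001111  (ones: 4)
  rows 72-79 [p,q,r,s=1001]: 11001011  (ones: 5)
  rows 80-87 [p,q,r,s=1010]: 00001111  (ones: 4)
  rows 88-95 [p,q,r,s=1011]: 11001011  (ones: 5)
  rows 96-103 [p,q,r,s=1100]: 00110011  (ones: 4)
  rows 104-111 [p,q,r,s=1101]: 01110111  (ones: 6)
  rows 112-119 [p,q,r,s=1110]: 00110011  (ones: 4)
  rows 120-127 [p,q,r,s=1111]: 01110111  (ones: 6)
Disagreements = 4+5+4+5+4+2+4+2+4+5+4+5+4+6+4+6 = 68

68


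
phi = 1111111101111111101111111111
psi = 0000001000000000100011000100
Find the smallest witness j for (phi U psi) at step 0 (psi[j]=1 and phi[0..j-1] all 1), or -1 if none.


(phi U psi) at 0: need smallest j with psi[j]=1 and phi[i]=1 for all i in [0,j).
Scan from step 0:
  step 0: phi=1, psi=0 -> continue
  step 1: phi=1, psi=0 -> continue
  step 2: phi=1, psi=0 -> continue
  step 3: phi=1, psi=0 -> continue
  step 6: psi=1 and phi held for [0,6) -> witness found
Witness step = 6

6


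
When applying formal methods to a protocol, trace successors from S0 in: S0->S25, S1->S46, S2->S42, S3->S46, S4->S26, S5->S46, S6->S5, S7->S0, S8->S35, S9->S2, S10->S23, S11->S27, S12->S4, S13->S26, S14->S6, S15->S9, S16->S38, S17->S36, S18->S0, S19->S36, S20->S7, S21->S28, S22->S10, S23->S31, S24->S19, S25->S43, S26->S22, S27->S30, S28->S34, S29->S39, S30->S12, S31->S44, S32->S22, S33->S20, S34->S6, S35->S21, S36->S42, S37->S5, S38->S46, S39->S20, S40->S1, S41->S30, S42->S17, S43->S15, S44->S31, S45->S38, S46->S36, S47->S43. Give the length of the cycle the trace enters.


Trace from S0 until a state repeats:
  S0 -> S25 -> S43 -> S15 -> S9 -> S2 -> S42 -> S17 -> S36 -> S42
S42 first seen at step 6, revisited at step 9.
Cycle length = 9 - 6 = 3

3


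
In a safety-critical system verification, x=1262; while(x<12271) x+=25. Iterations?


Step 1: x goes from 1262 toward 12271 by 25; the body runs while x<12271, so iterations = ceil((bound-start)/step)
Step 2: Distance=11009
Step 3: ceil(11009/25)=441

441


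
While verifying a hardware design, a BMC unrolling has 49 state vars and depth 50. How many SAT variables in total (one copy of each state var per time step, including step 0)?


BMC unrolls to depth k, creating one copy of each state var for steps 0..k.
Step count = 50 + 1 = 51 (steps 0 through 50)
Vars per step = 49
Total = 49 * 51 = 2499

2499


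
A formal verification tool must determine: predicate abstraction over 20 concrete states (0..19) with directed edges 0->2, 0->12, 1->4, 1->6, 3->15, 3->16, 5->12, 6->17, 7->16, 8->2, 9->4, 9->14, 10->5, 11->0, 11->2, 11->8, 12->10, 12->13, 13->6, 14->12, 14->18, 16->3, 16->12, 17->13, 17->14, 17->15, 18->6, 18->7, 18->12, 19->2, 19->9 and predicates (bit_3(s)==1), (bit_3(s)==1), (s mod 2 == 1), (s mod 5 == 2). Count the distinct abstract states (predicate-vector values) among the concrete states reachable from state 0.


BFS from 0:
Concrete reachable: {0, 2, 3, 5, 6, 7, 10, 12, 13, 14, 15, 16, 17, 18}
Abstract via predicates (bit_3(s)==1), (bit_3(s)==1), (s mod 2 == 1), (s mod 5 == 2):
  (0,0,0,0) <- {0, 6, 16, 18}
  (0,0,0,1) <- {2}
  (0,0,1,0) <- {3, 5}
  (0,0,1,1) <- {7, 17}
  (1,1,0,0) <- {10, 14}
  (1,1,0,1) <- {12}
  (1,1,1,0) <- {13, 15}
Distinct abstract states = 7

7


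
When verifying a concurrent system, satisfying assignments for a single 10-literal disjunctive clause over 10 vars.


Step 1: Total=2^10=1024
Step 2: Unsat when all 10 false: 2^0=1
Step 3: Sat=1024-1=1023

1023


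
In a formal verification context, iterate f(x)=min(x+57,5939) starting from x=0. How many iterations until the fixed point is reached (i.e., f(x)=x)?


Step 1: x=0, cap=5939, increment=57
Step 2: x grows by 57 each step until capped at 5939; fixed point is x=5939
Step 3: iterations = ceil(5939/57) = 105

105


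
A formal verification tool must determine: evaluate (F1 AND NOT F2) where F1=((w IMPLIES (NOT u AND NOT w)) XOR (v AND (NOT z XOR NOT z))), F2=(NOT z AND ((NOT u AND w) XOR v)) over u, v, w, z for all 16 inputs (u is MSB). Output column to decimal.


F1 = ((w IMPLIES (NOT u AND NOT w)) XOR (v AND (NOT z XOR NOT z)))
F2 = (NOT z AND ((NOT u AND w) XOR v))
Counterexample to F1=>F2 is where F1=1 and F2=0.
Evaluate each row (bits = u,v,w,z, MSB first):
  row 0 [0000]: F1=1 F2=0 -> F1&~F2 -> 1
  row 1 [0001]: F1=1 F2=0 -> F1&~F2 -> 1
  row 2 [0010]: F1=0 F2=1 -> F1&~F2 -> 0
  row 3 [0011]: F1=0 F2=0 -> F1&~F2 -> 0
  row 4 [0100]: F1=1 F2=1 -> F1&~F2 -> 0
  row 5 [0101]: F1=1 F2=0 -> F1&~F2 -> 1
  row 6 [0110]: F1=0 F2=0 -> F1&~F2 -> 0
  row 7 [0111]: F1=0 F2=0 -> F1&~F2 -> 0
  row 8 [1000]: F1=1 F2=0 -> F1&~F2 -> 1
  row 9 [1001]: F1=1 F2=0 -> F1&~F2 -> 1
  row 10 [1010]: F1=0 F2=0 -> F1&~F2 -> 0
  row 11 [1011]: F1=0 F2=0 -> F1&~F2 -> 0
  row 12 [1100]: F1=1 F2=1 -> F1&~F2 -> 0
  row 13 [1101]: F1=1 F2=0 -> F1&~F2 -> 1
  row 14 [1110]: F1=0 F2=1 -> F1&~F2 -> 0
  row 15 [1111]: F1=0 F2=0 -> F1&~F2 -> 0
Full result column, 4 rows per line (u,v fixed per line; w,z runs 00..11 left to right):
  rows 0-3 [u,v=00]: 1100  = hex C
  rows 4-7 [u,v=01]: 0100  = hex 4
  rows 8-11 [u,v=10]: 1100  = hex C
  rows 12-15 [u,v=11]: 0100  = hex 4
Counterexample vector (row 0 .. row 15) = 1100010011000100
Output column grouped in 4s = 1100 0100 1100 0100 = 0xC4C4
Convert to decimal digit by digit (value = value*16 + digit):
  C -> 12
  12*16 + 4 = 196
  196*16 + 12 (C) = 3148
  3148*16 + 4 = 50372
Decimal = 50372

50372


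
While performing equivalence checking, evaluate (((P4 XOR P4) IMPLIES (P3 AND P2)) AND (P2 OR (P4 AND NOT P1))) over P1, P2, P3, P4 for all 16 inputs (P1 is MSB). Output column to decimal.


Formula: (((P4 XOR P4) IMPLIES (P3 AND P2)) AND (P2 OR (P4 AND NOT P1))) over P1, P2, P3, P4 (16 rows)
Evaluate each row (bits = P1,P2,P3,P4, MSB first):
  row 0 [0000]: (((0 XOR 0) IMPLIES (0 AND 0)) AND (0 OR (0 AND NOT 0))) -> 0
  row 1 [0001]: (((1 XOR 1) IMPLIES (0 AND 0)) AND (0 OR (1 AND NOT 0))) -> 1
  row 2 [0010]: (((0 XOR 0) IMPLIES (1 AND 0)) AND (0 OR (0 AND NOT 0))) -> 0
  row 3 [0011]: (((1 XOR 1) IMPLIES (1 AND 0)) AND (0 OR (1 AND NOT 0))) -> 1
  row 4 [0100]: (((0 XOR 0) IMPLIES (0 AND 1)) AND (1 OR (0 AND NOT 0))) -> 1
  row 5 [0101]: (((1 XOR 1) IMPLIES (0 AND 1)) AND (1 OR (1 AND NOT 0))) -> 1
  row 6 [0110]: (((0 XOR 0) IMPLIES (1 AND 1)) AND (1 OR (0 AND NOT 0))) -> 1
  row 7 [0111]: (((1 XOR 1) IMPLIES (1 AND 1)) AND (1 OR (1 AND NOT 0))) -> 1
  row 8 [1000]: (((0 XOR 0) IMPLIES (0 AND 0)) AND (0 OR (0 AND NOT 1))) -> 0
  row 9 [1001]: (((1 XOR 1) IMPLIES (0 AND 0)) AND (0 OR (1 AND NOT 1))) -> 0
  row 10 [1010]: (((0 XOR 0) IMPLIES (1 AND 0)) AND (0 OR (0 AND NOT 1))) -> 0
  row 11 [1011]: (((1 XOR 1) IMPLIES (1 AND 0)) AND (0 OR (1 AND NOT 1))) -> 0
  row 12 [1100]: (((0 XOR 0) IMPLIES (0 AND 1)) AND (1 OR (0 AND NOT 1))) -> 1
  row 13 [1101]: (((1 XOR 1) IMPLIES (0 AND 1)) AND (1 OR (1 AND NOT 1))) -> 1
  row 14 [1110]: (((0 XOR 0) IMPLIES (1 AND 1)) AND (1 OR (0 AND NOT 1))) -> 1
  row 15 [1111]: (((1 XOR 1) IMPLIES (1 AND 1)) AND (1 OR (1 AND NOT 1))) -> 1
Full result column, 4 rows per line (P1,P2 fixed per line; P3,P4 runs 00..11 left to right):
  rows 0-3 [P1,P2=00]: 0101  = hex 5
  rows 4-7 [P1,P2=01]: 1111  = hex F
  rows 8-11 [P1,P2=10]: 0000  = hex 0
  rows 12-15 [P1,P2=11]: 1111  = hex F
Output column (row 0 .. row 15) = 0101111100001111
Output column grouped in 4s = 0101 1111 0000 1111 = 0x5F0F
Convert to decimal digit by digit (value = value*16 + digit):
  5 -> 5
  5*16 + 15 (F) = 95
  95*16 + 0 = 1520
  1520*16 + 15 (F) = 24335
Decimal = 24335

24335


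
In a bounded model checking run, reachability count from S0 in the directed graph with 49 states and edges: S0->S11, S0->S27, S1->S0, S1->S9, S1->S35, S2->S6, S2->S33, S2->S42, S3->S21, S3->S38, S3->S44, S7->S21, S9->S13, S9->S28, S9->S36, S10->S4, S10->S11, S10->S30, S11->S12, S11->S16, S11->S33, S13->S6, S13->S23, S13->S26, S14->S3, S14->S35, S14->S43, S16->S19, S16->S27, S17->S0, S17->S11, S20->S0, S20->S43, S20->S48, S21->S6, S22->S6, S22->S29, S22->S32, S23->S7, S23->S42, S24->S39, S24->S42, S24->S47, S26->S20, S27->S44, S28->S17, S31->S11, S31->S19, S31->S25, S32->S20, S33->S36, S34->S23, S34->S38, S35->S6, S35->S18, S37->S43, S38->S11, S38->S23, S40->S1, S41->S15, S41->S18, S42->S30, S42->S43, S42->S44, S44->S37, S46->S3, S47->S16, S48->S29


BFS from S0:
  layer 0: {S0}
  layer 1: {S11, S27}
  layer 2: {S12, S16, S33, S44}
  layer 3: {S19, S36, S37}
  layer 4: {S43}
Reachable set: {S0, S11, S12, S16, S19, S27, S33, S36, S37, S43, S44}
Count = 11

11


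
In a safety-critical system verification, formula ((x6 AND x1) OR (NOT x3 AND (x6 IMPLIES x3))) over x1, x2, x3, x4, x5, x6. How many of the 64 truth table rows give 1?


Formula: ((x6 AND x1) OR (NOT x3 AND (x6 IMPLIES x3))) over 6 vars (64 rows)
Evaluate each row (x1, x2, x3, x4, x5, x6 as bits, MSB first):
  row 0 [000000]: ((0 AND 0) OR (NOT 0 AND (0 IMPLIES 0))) -> 1
  row 1 [000001]: ((1 AND 0) OR (NOT 0 AND (1 IMPLIES 0))) -> 0
  row 2 [000010]: ((0 AND 0) OR (NOT 0 AND (0 IMPLIES 0))) -> 1
  row 3 [000011]: ((1 AND 0) OR (NOT 0 AND (1 IMPLIES 0))) -> 0
  row 4 [000100]: ((0 AND 0) OR (NOT 0 AND (0 IMPLIES 0))) -> 1
  (every remaining row is evaluated the same way; all 64 results are listed next)
Full result column, 8 rows per line (x1,x2,x3 fixed per line; x4,x5,x6 runs 000..111 left to right):
  rows 0-7 [x1,x2,x3=000]: 10101010  (ones: 4)
  rows 8-15 [x1,x2,x3=001]: 00000000  (ones: 0)
  rows 16-23 [x1,x2,x3=010]: 10101010  (ones: 4)
  rows 24-31 [x1,x2,x3=011]: 00000000  (ones: 0)
  rows 32-39 [x1,x2,x3=100]: 11111111  (ones: 8)
  rows 40-47 [x1,x2,x3=101]: 01010101  (ones: 4)
  rows 48-55 [x1,x2,x3=110]: 11111111  (ones: 8)
  rows 56-63 [x1,x2,x3=111]: 01010101  (ones: 4)
Count of 1-rows = 4+0+4+0+8+4+8+4 = 32

32


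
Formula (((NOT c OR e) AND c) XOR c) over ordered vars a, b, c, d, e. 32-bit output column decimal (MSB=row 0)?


Formula: (((NOT c OR e) AND c) XOR c) over a, b, c, d, e (32 rows)
Evaluate each row (bits = a,b,c,d,e, MSB first):
  row 0 [00000]: (((NOT 0 OR 0) AND 0) XOR 0) -> 0
  row 1 [00001]: (((NOT 0 OR 1) AND 0) XOR 0) -> 0
  row 2 [00010]: (((NOT 0 OR 0) AND 0) XOR 0) -> 0
  row 3 [00011]: (((NOT 0 OR 1) AND 0) XOR 0) -> 0
  row 4 [00100]: (((NOT 1 OR 0) AND 1) XOR 1) -> 1
  row 5 [00101]: (((NOT 1 OR 1) AND 1) XOR 1) -> 0
  row 6 [00110]: (((NOT 1 OR 0) AND 1) XOR 1) -> 1
  row 7 [00111]: (((NOT 1 OR 1) AND 1) XOR 1) -> 0
  row 8 [01000]: (((NOT 0 OR 0) AND 0) XOR 0) -> 0
  row 9 [01001]: (((NOT 0 OR 1) AND 0) XOR 0) -> 0
  row 10 [01010]: (((NOT 0 OR 0) AND 0) XOR 0) -> 0
  row 11 [01011]: (((NOT 0 OR 1) AND 0) XOR 0) -> 0
  row 12 [01100]: (((NOT 1 OR 0) AND 1) XOR 1) -> 1
  row 13 [01101]: (((NOT 1 OR 1) AND 1) XOR 1) -> 0
  row 14 [01110]: (((NOT 1 OR 0) AND 1) XOR 1) -> 1
  row 15 [01111]: (((NOT 1 OR 1) AND 1) XOR 1) -> 0
  row 16 [10000]: (((NOT 0 OR 0) AND 0) XOR 0) -> 0
  row 17 [10001]: (((NOT 0 OR 1) AND 0) XOR 0) -> 0
  row 18 [10010]: (((NOT 0 OR 0) AND 0) XOR 0) -> 0
  row 19 [10011]: (((NOT 0 OR 1) AND 0) XOR 0) -> 0
  row 20 [10100]: (((NOT 1 OR 0) AND 1) XOR 1) -> 1
  row 21 [10101]: (((NOT 1 OR 1) AND 1) XOR 1) -> 0
  row 22 [10110]: (((NOT 1 OR 0) AND 1) XOR 1) -> 1
  row 23 [10111]: (((NOT 1 OR 1) AND 1) XOR 1) -> 0
  row 24 [11000]: (((NOT 0 OR 0) AND 0) XOR 0) -> 0
  row 25 [11001]: (((NOT 0 OR 1) AND 0) XOR 0) -> 0
  row 26 [11010]: (((NOT 0 OR 0) AND 0) XOR 0) -> 0
  row 27 [11011]: (((NOT 0 OR 1) AND 0) XOR 0) -> 0
  row 28 [11100]: (((NOT 1 OR 0) AND 1) XOR 1) -> 1
  row 29 [11101]: (((NOT 1 OR 1) AND 1) XOR 1) -> 0
  row 30 [11110]: (((NOT 1 OR 0) AND 1) XOR 1) -> 1
  row 31 [11111]: (((NOT 1 OR 1) AND 1) XOR 1) -> 0
Full result column, 4 rows per line (a,b,c fixed per line; d,e runs 00..11 left to right):
  rows 0-3 [a,b,c=000]: 0000  = hex 0
  rows 4-7 [a,b,c=001]: 1010  = hex A
  rows 8-11 [a,b,c=010]: 0000  = hex 0
  rows 12-15 [a,b,c=011]: 1010  = hex A
  rows 16-19 [a,b,c=100]: 0000  = hex 0
  rows 20-23 [a,b,c=101]: 1010  = hex A
  rows 24-27 [a,b,c=110]: 0000  = hex 0
  rows 28-31 [a,b,c=111]: 1010  = hex A
Output column (row 0 .. row 31) = 00001010000010100000101000001010
Output column grouped in 4s = 0000 1010 0000 1010 0000 1010 0000 1010 = 0x0A0A0A0A
Convert to decimal digit by digit (value = value*16 + digit):
  0 -> 0
  0*16 + 10 (A) = 10
  10*16 + 0 = 160
  160*16 + 10 (A) = 2570
  2570*16 + 0 = 41120
  41120*16 + 10 (A) = 657930
  657930*16 + 0 = 10526880
  10526880*16 + 10 (A) = 168430090
Decimal = 168430090

168430090


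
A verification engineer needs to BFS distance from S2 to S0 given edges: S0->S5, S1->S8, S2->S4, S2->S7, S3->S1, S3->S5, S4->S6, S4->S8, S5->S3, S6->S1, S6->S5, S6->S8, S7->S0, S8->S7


BFS layer-by-layer from S2:
  dist 0: {S2}
  dist 1: {S4, S7}
  dist 2: {S0, S6, S8}
  -> S0 reached at distance 2
Shortest path length = 2

2


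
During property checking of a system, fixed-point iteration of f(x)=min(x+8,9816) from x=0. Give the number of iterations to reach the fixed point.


Step 1: x=0, cap=9816, increment=8
Step 2: x grows by 8 each step until capped at 9816; fixed point is x=9816
Step 3: iterations = ceil(9816/8) = 1227

1227


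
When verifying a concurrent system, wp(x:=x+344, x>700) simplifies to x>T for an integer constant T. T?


Formula: wp(x:=E, P) = P[E/x] (substitute E for x in postcondition)
Step 1: Postcondition: x>700
Step 2: Substitute x+344 for x: x+344>700
Step 3: Solve for x: x > 700-344 = 356

356


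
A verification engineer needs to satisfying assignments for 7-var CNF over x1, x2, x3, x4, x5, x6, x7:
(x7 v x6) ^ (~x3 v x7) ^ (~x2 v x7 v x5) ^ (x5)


CNF with 4 clauses over 7 vars (128 assignments).
An assignment satisfies CNF iff every clause has >=1 true literal.
Check each row (bits = x1,x2,x3,x4,x5,x6,x7; clause T/F shown):
  row 0 [0000000]: clauses=FTTF -> 0
  row 1 [0000001]: clauses=TTTF -> 0
  row 2 [0000010]: clauses=TTTF -> 0
  row 3 [0000011]: clauses=TTTF -> 0
  row 4 [0000100]: clauses=FTTT -> 0
  (every remaining row is evaluated the same way; all 128 results are listed next)
Full result column, 8 rows per line (x1,x2,x3,x4 fixed per line; x5,x6,x7 runs 000..111 left to right):
  rows 0-7 [x1,x2,x3,x4=0000]: 00000111  (ones: 3)
  rows 8-15 [x1,x2,x3,x4=0001]: 00000111  (ones: 3)
  rows 16-23 [x1,x2,x3,x4=0010]: 00000101  (ones: 2)
  rows 24-31 [x1,x2,x3,x4=0011]: 00000101  (ones: 2)
  rows 32-39 [x1,x2,x3,x4=0100]: 00000111  (ones: 3)
  rows 40-47 [x1,x2,x3,x4=0101]: 00000111  (ones: 3)
  rows 48-55 [x1,x2,x3,x4=0110]: 00000101  (ones: 2)
  rows 56-63 [x1,x2,x3,x4=0111]: 00000101  (ones: 2)
  rows 64-71 [x1,x2,x3,x4=1000]: 00000111  (ones: 3)
  rows 72-79 [x1,x2,x3,x4=1001]: 00000111  (ones: 3)
  rows 80-87 [x1,x2,x3,x4=1010]: 00000101  (ones: 2)
  rows 88-95 [x1,x2,x3,x4=1011]: 00000101  (ones: 2)
  rows 96-103 [x1,x2,x3,x4=1100]: 00000111  (ones: 3)
  rows 104-111 [x1,x2,x3,x4=1101]: 00000111  (ones: 3)
  rows 112-119 [x1,x2,x3,x4=1110]: 00000101  (ones: 2)
  rows 120-127 [x1,x2,x3,x4=1111]: 00000101  (ones: 2)
Satisfying assignments = 3+3+2+2+3+3+2+2+3+3+2+2+3+3+2+2 = 40

40


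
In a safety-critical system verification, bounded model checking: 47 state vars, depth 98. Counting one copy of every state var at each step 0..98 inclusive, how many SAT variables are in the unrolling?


BMC unrolls to depth k, creating one copy of each state var for steps 0..k.
Step count = 98 + 1 = 99 (steps 0 through 98)
Vars per step = 47
Total = 47 * 99 = 4653

4653


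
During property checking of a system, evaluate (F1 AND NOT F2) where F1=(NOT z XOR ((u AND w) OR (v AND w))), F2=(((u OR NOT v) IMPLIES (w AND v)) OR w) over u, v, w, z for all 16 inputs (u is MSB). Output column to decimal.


F1 = (NOT z XOR ((u AND w) OR (v AND w)))
F2 = (((u OR NOT v) IMPLIES (w AND v)) OR w)
Counterexample to F1=>F2 is where F1=1 and F2=0.
Evaluate each row (bits = u,v,w,z, MSB first):
  row 0 [0000]: F1=1 F2=0 -> F1&~F2 -> 1
  row 1 [0001]: F1=0 F2=0 -> F1&~F2 -> 0
  row 2 [0010]: F1=1 F2=1 -> F1&~F2 -> 0
  row 3 [0011]: F1=0 F2=1 -> F1&~F2 -> 0
  row 4 [0100]: F1=1 F2=1 -> F1&~F2 -> 0
  row 5 [0101]: F1=0 F2=1 -> F1&~F2 -> 0
  row 6 [0110]: F1=0 F2=1 -> F1&~F2 -> 0
  row 7 [0111]: F1=1 F2=1 -> F1&~F2 -> 0
  row 8 [1000]: F1=1 F2=0 -> F1&~F2 -> 1
  row 9 [1001]: F1=0 F2=0 -> F1&~F2 -> 0
  row 10 [1010]: F1=0 F2=1 -> F1&~F2 -> 0
  row 11 [1011]: F1=1 F2=1 -> F1&~F2 -> 0
  row 12 [1100]: F1=1 F2=0 -> F1&~F2 -> 1
  row 13 [1101]: F1=0 F2=0 -> F1&~F2 -> 0
  row 14 [1110]: F1=0 F2=1 -> F1&~F2 -> 0
  row 15 [1111]: F1=1 F2=1 -> F1&~F2 -> 0
Full result column, 4 rows per line (u,v fixed per line; w,z runs 00..11 left to right):
  rows 0-3 [u,v=00]: 1000  = hex 8
  rows 4-7 [u,v=01]: 0000  = hex 0
  rows 8-11 [u,v=10]: 1000  = hex 8
  rows 12-15 [u,v=11]: 1000  = hex 8
Counterexample vector (row 0 .. row 15) = 1000000010001000
Output column grouped in 4s = 1000 0000 1000 1000 = 0x8088
Convert to decimal digit by digit (value = value*16 + digit):
  8 -> 8
  8*16 + 0 = 128
  128*16 + 8 = 2056
  2056*16 + 8 = 32904
Decimal = 32904

32904


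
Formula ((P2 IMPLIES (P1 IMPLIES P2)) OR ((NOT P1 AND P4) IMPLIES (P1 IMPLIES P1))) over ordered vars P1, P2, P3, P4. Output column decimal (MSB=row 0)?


Formula: ((P2 IMPLIES (P1 IMPLIES P2)) OR ((NOT P1 AND P4) IMPLIES (P1 IMPLIES P1))) over P1, P2, P3, P4 (16 rows)
Evaluate each row (bits = P1,P2,P3,P4, MSB first):
  row 0 [0000]: ((0 IMPLIES (0 IMPLIES 0)) OR ((NOT 0 AND 0) IMPLIES (0 IMPLIES 0))) -> 1
  row 1 [0001]: ((0 IMPLIES (0 IMPLIES 0)) OR ((NOT 0 AND 1) IMPLIES (0 IMPLIES 0))) -> 1
  row 2 [0010]: ((0 IMPLIES (0 IMPLIES 0)) OR ((NOT 0 AND 0) IMPLIES (0 IMPLIES 0))) -> 1
  row 3 [0011]: ((0 IMPLIES (0 IMPLIES 0)) OR ((NOT 0 AND 1) IMPLIES (0 IMPLIES 0))) -> 1
  row 4 [0100]: ((1 IMPLIES (0 IMPLIES 1)) OR ((NOT 0 AND 0) IMPLIES (0 IMPLIES 0))) -> 1
  row 5 [0101]: ((1 IMPLIES (0 IMPLIES 1)) OR ((NOT 0 AND 1) IMPLIES (0 IMPLIES 0))) -> 1
  row 6 [0110]: ((1 IMPLIES (0 IMPLIES 1)) OR ((NOT 0 AND 0) IMPLIES (0 IMPLIES 0))) -> 1
  row 7 [0111]: ((1 IMPLIES (0 IMPLIES 1)) OR ((NOT 0 AND 1) IMPLIES (0 IMPLIES 0))) -> 1
  row 8 [1000]: ((0 IMPLIES (1 IMPLIES 0)) OR ((NOT 1 AND 0) IMPLIES (1 IMPLIES 1))) -> 1
  row 9 [1001]: ((0 IMPLIES (1 IMPLIES 0)) OR ((NOT 1 AND 1) IMPLIES (1 IMPLIES 1))) -> 1
  row 10 [1010]: ((0 IMPLIES (1 IMPLIES 0)) OR ((NOT 1 AND 0) IMPLIES (1 IMPLIES 1))) -> 1
  row 11 [1011]: ((0 IMPLIES (1 IMPLIES 0)) OR ((NOT 1 AND 1) IMPLIES (1 IMPLIES 1))) -> 1
  row 12 [1100]: ((1 IMPLIES (1 IMPLIES 1)) OR ((NOT 1 AND 0) IMPLIES (1 IMPLIES 1))) -> 1
  row 13 [1101]: ((1 IMPLIES (1 IMPLIES 1)) OR ((NOT 1 AND 1) IMPLIES (1 IMPLIES 1))) -> 1
  row 14 [1110]: ((1 IMPLIES (1 IMPLIES 1)) OR ((NOT 1 AND 0) IMPLIES (1 IMPLIES 1))) -> 1
  row 15 [1111]: ((1 IMPLIES (1 IMPLIES 1)) OR ((NOT 1 AND 1) IMPLIES (1 IMPLIES 1))) -> 1
Full result column, 4 rows per line (P1,P2 fixed per line; P3,P4 runs 00..11 left to right):
  rows 0-3 [P1,P2=00]: 1111  = hex F
  rows 4-7 [P1,P2=01]: 1111  = hex F
  rows 8-11 [P1,P2=10]: 1111  = hex F
  rows 12-15 [P1,P2=11]: 1111  = hex F
Output column (row 0 .. row 15) = 1111111111111111
Output column grouped in 4s = 1111 1111 1111 1111 = 0xFFFF
Convert to decimal digit by digit (value = value*16 + digit):
  F -> 15
  15*16 + 15 (F) = 255
  255*16 + 15 (F) = 4095
  4095*16 + 15 (F) = 65535
Decimal = 65535

65535


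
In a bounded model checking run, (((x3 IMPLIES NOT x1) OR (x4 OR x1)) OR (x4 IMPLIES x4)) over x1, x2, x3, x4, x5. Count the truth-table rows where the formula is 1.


Formula: (((x3 IMPLIES NOT x1) OR (x4 OR x1)) OR (x4 IMPLIES x4)) over 5 vars (32 rows)
Evaluate each row (x1, x2, x3, x4, x5 as bits, MSB first):
  row 0 [00000]: (((0 IMPLIES NOT 0) OR (0 OR 0)) OR (0 IMPLIES 0)) -> 1
  row 1 [00001]: (((0 IMPLIES NOT 0) OR (0 OR 0)) OR (0 IMPLIES 0)) -> 1
  row 2 [00010]: (((0 IMPLIES NOT 0) OR (1 OR 0)) OR (1 IMPLIES 1)) -> 1
  row 3 [00011]: (((0 IMPLIES NOT 0) OR (1 OR 0)) OR (1 IMPLIES 1)) -> 1
  row 4 [00100]: (((1 IMPLIES NOT 0) OR (0 OR 0)) OR (0 IMPLIES 0)) -> 1
  row 5 [00101]: (((1 IMPLIES NOT 0) OR (0 OR 0)) OR (0 IMPLIES 0)) -> 1
  row 6 [00110]: (((1 IMPLIES NOT 0) OR (1 OR 0)) OR (1 IMPLIES 1)) -> 1
  row 7 [00111]: (((1 IMPLIES NOT 0) OR (1 OR 0)) OR (1 IMPLIES 1)) -> 1
  row 8 [01000]: (((0 IMPLIES NOT 0) OR (0 OR 0)) OR (0 IMPLIES 0)) -> 1
  row 9 [01001]: (((0 IMPLIES NOT 0) OR (0 OR 0)) OR (0 IMPLIES 0)) -> 1
  row 10 [01010]: (((0 IMPLIES NOT 0) OR (1 OR 0)) OR (1 IMPLIES 1)) -> 1
  row 11 [01011]: (((0 IMPLIES NOT 0) OR (1 OR 0)) OR (1 IMPLIES 1)) -> 1
  row 12 [01100]: (((1 IMPLIES NOT 0) OR (0 OR 0)) OR (0 IMPLIES 0)) -> 1
  row 13 [01101]: (((1 IMPLIES NOT 0) OR (0 OR 0)) OR (0 IMPLIES 0)) -> 1
  row 14 [01110]: (((1 IMPLIES NOT 0) OR (1 OR 0)) OR (1 IMPLIES 1)) -> 1
  row 15 [01111]: (((1 IMPLIES NOT 0) OR (1 OR 0)) OR (1 IMPLIES 1)) -> 1
  row 16 [10000]: (((0 IMPLIES NOT 1) OR (0 OR 1)) OR (0 IMPLIES 0)) -> 1
  row 17 [10001]: (((0 IMPLIES NOT 1) OR (0 OR 1)) OR (0 IMPLIES 0)) -> 1
  row 18 [10010]: (((0 IMPLIES NOT 1) OR (1 OR 1)) OR (1 IMPLIES 1)) -> 1
  row 19 [10011]: (((0 IMPLIES NOT 1) OR (1 OR 1)) OR (1 IMPLIES 1)) -> 1
  row 20 [10100]: (((1 IMPLIES NOT 1) OR (0 OR 1)) OR (0 IMPLIES 0)) -> 1
  row 21 [10101]: (((1 IMPLIES NOT 1) OR (0 OR 1)) OR (0 IMPLIES 0)) -> 1
  row 22 [10110]: (((1 IMPLIES NOT 1) OR (1 OR 1)) OR (1 IMPLIES 1)) -> 1
  row 23 [10111]: (((1 IMPLIES NOT 1) OR (1 OR 1)) OR (1 IMPLIES 1)) -> 1
  row 24 [11000]: (((0 IMPLIES NOT 1) OR (0 OR 1)) OR (0 IMPLIES 0)) -> 1
  row 25 [11001]: (((0 IMPLIES NOT 1) OR (0 OR 1)) OR (0 IMPLIES 0)) -> 1
  row 26 [11010]: (((0 IMPLIES NOT 1) OR (1 OR 1)) OR (1 IMPLIES 1)) -> 1
  row 27 [11011]: (((0 IMPLIES NOT 1) OR (1 OR 1)) OR (1 IMPLIES 1)) -> 1
  row 28 [11100]: (((1 IMPLIES NOT 1) OR (0 OR 1)) OR (0 IMPLIES 0)) -> 1
  row 29 [11101]: (((1 IMPLIES NOT 1) OR (0 OR 1)) OR (0 IMPLIES 0)) -> 1
  row 30 [11110]: (((1 IMPLIES NOT 1) OR (1 OR 1)) OR (1 IMPLIES 1)) -> 1
  row 31 [11111]: (((1 IMPLIES NOT 1) OR (1 OR 1)) OR (1 IMPLIES 1)) -> 1
Full result column, 8 rows per line (x1,x2 fixed per line; x3,x4,x5 runs 000..111 left to right):
  rows 0-7 [x1,x2=00]: 11111111  (ones: 8)
  rows 8-15 [x1,x2=01]: 11111111  (ones: 8)
  rows 16-23 [x1,x2=10]: 11111111  (ones: 8)
  rows 24-31 [x1,x2=11]: 11111111  (ones: 8)
Count of 1-rows = 8+8+8+8 = 32

32


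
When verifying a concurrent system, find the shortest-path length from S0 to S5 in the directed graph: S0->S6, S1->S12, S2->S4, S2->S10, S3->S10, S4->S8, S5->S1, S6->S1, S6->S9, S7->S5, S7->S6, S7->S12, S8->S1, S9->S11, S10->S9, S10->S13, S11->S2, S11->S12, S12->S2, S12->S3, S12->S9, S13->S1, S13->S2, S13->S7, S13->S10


BFS layer-by-layer from S0:
  dist 0: {S0}
  dist 1: {S6}
  dist 2: {S1, S9}
  dist 3: {S11, S12}
  dist 4: {S2, S3}
  dist 5: {S4, S10}
  dist 6: {S8, S13}
  dist 7: {S7}
  dist 8: {S5}
  -> S5 reached at distance 8
Shortest path length = 8

8


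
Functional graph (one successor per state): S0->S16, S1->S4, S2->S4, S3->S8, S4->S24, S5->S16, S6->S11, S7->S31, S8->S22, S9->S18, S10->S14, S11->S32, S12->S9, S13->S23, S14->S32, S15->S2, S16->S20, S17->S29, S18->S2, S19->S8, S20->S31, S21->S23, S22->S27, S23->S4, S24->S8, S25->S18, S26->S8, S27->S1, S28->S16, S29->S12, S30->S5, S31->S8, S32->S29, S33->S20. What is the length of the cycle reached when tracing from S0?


Trace from S0 until a state repeats:
  S0 -> S16 -> S20 -> S31 -> S8 -> S22 -> S27 -> S1 -> S4 -> S24 -> S8
S8 first seen at step 4, revisited at step 10.
Cycle length = 10 - 4 = 6

6


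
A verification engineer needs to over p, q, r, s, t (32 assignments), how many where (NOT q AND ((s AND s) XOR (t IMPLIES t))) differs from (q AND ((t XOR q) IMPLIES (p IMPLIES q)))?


F1 = (NOT q AND ((s AND s) XOR (t IMPLIES t)))
F2 = (q AND ((t XOR q) IMPLIES (p IMPLIES q)))
Evaluate both on each of 32 rows (bits = p,q,r,s,t):
  row 0 [00000]: F1=1 F2=0 (differ) -> 1
  row 1 [00001]: F1=1 F2=0 (differ) -> 1
  row 2 [00010]: F1=0 F2=0 -> 0
  row 3 [00011]: F1=0 F2=0 -> 0
  row 4 [00100]: F1=1 F2=0 (differ) -> 1
  row 5 [00101]: F1=1 F2=0 (differ) -> 1
  row 6 [00110]: F1=0 F2=0 -> 0
  row 7 [00111]: F1=0 F2=0 -> 0
  row 8 [01000]: F1=0 F2=1 (differ) -> 1
  row 9 [01001]: F1=0 F2=1 (differ) -> 1
  row 10 [01010]: F1=0 F2=1 (differ) -> 1
  row 11 [01011]: F1=0 F2=1 (differ) -> 1
  row 12 [01100]: F1=0 F2=1 (differ) -> 1
  row 13 [01101]: F1=0 F2=1 (differ) -> 1
  row 14 [01110]: F1=0 F2=1 (differ) -> 1
  row 15 [01111]: F1=0 F2=1 (differ) -> 1
  row 16 [10000]: F1=1 F2=0 (differ) -> 1
  row 17 [10001]: F1=1 F2=0 (differ) -> 1
  row 18 [10010]: F1=0 F2=0 -> 0
  row 19 [10011]: F1=0 F2=0 -> 0
  row 20 [10100]: F1=1 F2=0 (differ) -> 1
  row 21 [10101]: F1=1 F2=0 (differ) -> 1
  row 22 [10110]: F1=0 F2=0 -> 0
  row 23 [10111]: F1=0 F2=0 -> 0
  row 24 [11000]: F1=0 F2=1 (differ) -> 1
  row 25 [11001]: F1=0 F2=1 (differ) -> 1
  row 26 [11010]: F1=0 F2=1 (differ) -> 1
  row 27 [11011]: F1=0 F2=1 (differ) -> 1
  row 28 [11100]: F1=0 F2=1 (differ) -> 1
  row 29 [11101]: F1=0 F2=1 (differ) -> 1
  row 30 [11110]: F1=0 F2=1 (differ) -> 1
  row 31 [11111]: F1=0 F2=1 (differ) -> 1
Full result column, 8 rows per line (p,q fixed per line; r,s,t runs 000..111 left to right):
  rows 0-7 [p,q=00]: 11001100  (ones: 4)
  rows 8-15 [p,q=01]: 11111111  (ones: 8)
  rows 16-23 [p,q=10]: 11001100  (ones: 4)
  rows 24-31 [p,q=11]: 11111111  (ones: 8)
Disagreements = 4+8+4+8 = 24

24


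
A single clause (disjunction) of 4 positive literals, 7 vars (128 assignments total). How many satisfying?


Step 1: Total=2^7=128
Step 2: Unsat when all 4 false: 2^3=8
Step 3: Sat=128-8=120

120


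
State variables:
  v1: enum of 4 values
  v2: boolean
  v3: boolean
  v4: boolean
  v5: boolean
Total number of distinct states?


State space = product of domain sizes of all variables.
Domain sizes:
  v1 (enum of 4 values): 4
  v2 (boolean): 2
  v3 (boolean): 2
  v4 (boolean): 2
  v5 (boolean): 2
Product = 4 * 2 * 2 * 2 * 2 = 64

64


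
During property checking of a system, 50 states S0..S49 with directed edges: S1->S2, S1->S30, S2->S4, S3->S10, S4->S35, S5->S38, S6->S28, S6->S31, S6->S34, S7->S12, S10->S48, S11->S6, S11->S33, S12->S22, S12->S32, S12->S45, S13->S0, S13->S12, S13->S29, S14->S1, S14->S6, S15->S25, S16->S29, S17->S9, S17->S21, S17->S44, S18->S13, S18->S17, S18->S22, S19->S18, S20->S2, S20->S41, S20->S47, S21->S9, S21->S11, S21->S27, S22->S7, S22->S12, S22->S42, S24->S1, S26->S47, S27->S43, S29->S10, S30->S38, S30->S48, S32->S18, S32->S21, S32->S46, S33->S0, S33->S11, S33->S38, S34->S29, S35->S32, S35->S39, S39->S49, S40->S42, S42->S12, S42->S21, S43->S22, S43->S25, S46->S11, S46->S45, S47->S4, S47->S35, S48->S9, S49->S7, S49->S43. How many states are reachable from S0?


BFS from S0:
  layer 0: {S0}
Reachable set: {S0}
Count = 1

1


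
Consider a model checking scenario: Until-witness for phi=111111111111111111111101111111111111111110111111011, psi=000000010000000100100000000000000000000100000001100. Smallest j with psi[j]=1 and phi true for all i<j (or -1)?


(phi U psi) at 0: need smallest j with psi[j]=1 and phi[i]=1 for all i in [0,j).
Scan from step 0:
  step 0: phi=1, psi=0 -> continue
  step 1: phi=1, psi=0 -> continue
  step 2: phi=1, psi=0 -> continue
  step 3: phi=1, psi=0 -> continue
  step 7: psi=1 and phi held for [0,7) -> witness found
Witness step = 7

7


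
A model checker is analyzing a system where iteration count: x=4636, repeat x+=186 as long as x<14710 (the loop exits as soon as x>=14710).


Step 1: x goes from 4636 toward 14710 by 186; the body runs while x<14710, so iterations = ceil((bound-start)/step)
Step 2: Distance=10074
Step 3: ceil(10074/186)=55

55


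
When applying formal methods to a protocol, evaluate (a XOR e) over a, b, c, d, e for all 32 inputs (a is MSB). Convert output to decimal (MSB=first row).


Formula: (a XOR e) over a, b, c, d, e (32 rows)
Evaluate each row (bits = a,b,c,d,e, MSB first):
  row 0 [00000]: (0 XOR 0) -> 0
  row 1 [00001]: (0 XOR 1) -> 1
  row 2 [00010]: (0 XOR 0) -> 0
  row 3 [00011]: (0 XOR 1) -> 1
  row 4 [00100]: (0 XOR 0) -> 0
  row 5 [00101]: (0 XOR 1) -> 1
  row 6 [00110]: (0 XOR 0) -> 0
  row 7 [00111]: (0 XOR 1) -> 1
  row 8 [01000]: (0 XOR 0) -> 0
  row 9 [01001]: (0 XOR 1) -> 1
  row 10 [01010]: (0 XOR 0) -> 0
  row 11 [01011]: (0 XOR 1) -> 1
  row 12 [01100]: (0 XOR 0) -> 0
  row 13 [01101]: (0 XOR 1) -> 1
  row 14 [01110]: (0 XOR 0) -> 0
  row 15 [01111]: (0 XOR 1) -> 1
  row 16 [10000]: (1 XOR 0) -> 1
  row 17 [10001]: (1 XOR 1) -> 0
  row 18 [10010]: (1 XOR 0) -> 1
  row 19 [10011]: (1 XOR 1) -> 0
  row 20 [10100]: (1 XOR 0) -> 1
  row 21 [10101]: (1 XOR 1) -> 0
  row 22 [10110]: (1 XOR 0) -> 1
  row 23 [10111]: (1 XOR 1) -> 0
  row 24 [11000]: (1 XOR 0) -> 1
  row 25 [11001]: (1 XOR 1) -> 0
  row 26 [11010]: (1 XOR 0) -> 1
  row 27 [11011]: (1 XOR 1) -> 0
  row 28 [11100]: (1 XOR 0) -> 1
  row 29 [11101]: (1 XOR 1) -> 0
  row 30 [11110]: (1 XOR 0) -> 1
  row 31 [11111]: (1 XOR 1) -> 0
Full result column, 4 rows per line (a,b,c fixed per line; d,e runs 00..11 left to right):
  rows 0-3 [a,b,c=000]: 0101  = hex 5
  rows 4-7 [a,b,c=001]: 0101  = hex 5
  rows 8-11 [a,b,c=010]: 0101  = hex 5
  rows 12-15 [a,b,c=011]: 0101  = hex 5
  rows 16-19 [a,b,c=100]: 1010  = hex A
  rows 20-23 [a,b,c=101]: 1010  = hex A
  rows 24-27 [a,b,c=110]: 1010  = hex A
  rows 28-31 [a,b,c=111]: 1010  = hex A
Output column (row 0 .. row 31) = 01010101010101011010101010101010
Output column grouped in 4s = 0101 0101 0101 0101 1010 1010 1010 1010 = 0x5555AAAA
Convert to decimal digit by digit (value = value*16 + digit):
  5 -> 5
  5*16 + 5 = 85
  85*16 + 5 = 1365
  1365*16 + 5 = 21845
  21845*16 + 10 (A) = 349530
  349530*16 + 10 (A) = 5592490
  5592490*16 + 10 (A) = 89479850
  89479850*16 + 10 (A) = 1431677610
Decimal = 1431677610

1431677610


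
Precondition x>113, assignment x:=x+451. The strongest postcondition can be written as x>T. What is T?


Formula: sp(P, x:=E) = exists old_x. (x = E[old_x/x]) AND P[old_x/x] (old_x is the value of x before the assignment; eliminate old_x by solving x = E[old_x/x] for old_x)
Step 1: Precondition P: x>113, i.e. old_x > 113
Step 2: Assignment gives x = old_x + 451, so old_x = x - 451
Step 3: Substitute into P: x - 451 > 113
Step 4: Simplify: x > 113+451 = 564

564


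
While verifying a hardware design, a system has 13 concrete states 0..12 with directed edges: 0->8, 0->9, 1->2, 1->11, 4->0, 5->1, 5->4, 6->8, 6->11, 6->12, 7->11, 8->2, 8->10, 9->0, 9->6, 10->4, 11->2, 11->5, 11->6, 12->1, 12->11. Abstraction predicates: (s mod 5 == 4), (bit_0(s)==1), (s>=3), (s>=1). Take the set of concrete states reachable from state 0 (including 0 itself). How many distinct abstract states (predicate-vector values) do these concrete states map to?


BFS from 0:
Concrete reachable: {0, 1, 2, 4, 5, 6, 8, 9, 10, 11, 12}
Abstract via predicates (s mod 5 == 4), (bit_0(s)==1), (s>=3), (s>=1):
  (0,0,0,0) <- {0}
  (0,0,0,1) <- {2}
  (0,0,1,1) <- {6, 8, 10, 12}
  (0,1,0,1) <- {1}
  (0,1,1,1) <- {5, 11}
  (1,0,1,1) <- {4}
  (1,1,1,1) <- {9}
Distinct abstract states = 7

7


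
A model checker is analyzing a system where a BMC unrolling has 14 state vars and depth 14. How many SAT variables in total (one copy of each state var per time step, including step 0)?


BMC unrolls to depth k, creating one copy of each state var for steps 0..k.
Step count = 14 + 1 = 15 (steps 0 through 14)
Vars per step = 14
Total = 14 * 15 = 210

210


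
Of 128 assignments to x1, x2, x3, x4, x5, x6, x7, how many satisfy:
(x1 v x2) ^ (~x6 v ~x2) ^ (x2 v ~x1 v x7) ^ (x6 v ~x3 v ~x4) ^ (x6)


CNF with 5 clauses over 7 vars (128 assignments).
An assignment satisfies CNF iff every clause has >=1 true literal.
Check each row (bits = x1,x2,x3,x4,x5,x6,x7; clause T/F shown):
  row 0 [0000000]: clauses=FTTTF -> 0
  row 1 [0000001]: clauses=FTTTF -> 0
  row 2 [0000010]: clauses=FTTTT -> 0
  row 3 [0000011]: clauses=FTTTT -> 0
  row 4 [0000100]: clauses=FTTTF -> 0
  (every remaining row is evaluated the same way; all 128 results are listed next)
Full result column, 8 rows per line (x1,x2,x3,x4 fixed per line; x5,x6,x7 runs 000..111 left to right):
  rows 0-7 [x1,x2,x3,x4=0000]: 00000000  (ones: 0)
  rows 8-15 [x1,x2,x3,x4=0001]: 00000000  (ones: 0)
  rows 16-23 [x1,x2,x3,x4=0010]: 00000000  (ones: 0)
  rows 24-31 [x1,x2,x3,x4=0011]: 00000000  (ones: 0)
  rows 32-39 [x1,x2,x3,x4=0100]: 00000000  (ones: 0)
  rows 40-47 [x1,x2,x3,x4=0101]: 00000000  (ones: 0)
  rows 48-55 [x1,x2,x3,x4=0110]: 00000000  (ones: 0)
  rows 56-63 [x1,x2,x3,x4=0111]: 00000000  (ones: 0)
  rows 64-71 [x1,x2,x3,x4=1000]: 00010001  (ones: 2)
  rows 72-79 [x1,x2,x3,x4=1001]: 00010001  (ones: 2)
  rows 80-87 [x1,x2,x3,x4=1010]: 00010001  (ones: 2)
  rows 88-95 [x1,x2,x3,x4=1011]: 00010001  (ones: 2)
  rows 96-103 [x1,x2,x3,x4=1100]: 00000000  (ones: 0)
  rows 104-111 [x1,x2,x3,x4=1101]: 00000000  (ones: 0)
  rows 112-119 [x1,x2,x3,x4=1110]: 00000000  (ones: 0)
  rows 120-127 [x1,x2,x3,x4=1111]: 00000000  (ones: 0)
Satisfying assignments = 0+0+0+0+0+0+0+0+2+2+2+2+0+0+0+0 = 8

8


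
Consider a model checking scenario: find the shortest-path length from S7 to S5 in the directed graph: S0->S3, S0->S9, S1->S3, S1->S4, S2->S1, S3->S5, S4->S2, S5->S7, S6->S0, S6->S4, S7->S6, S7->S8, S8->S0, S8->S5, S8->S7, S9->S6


BFS layer-by-layer from S7:
  dist 0: {S7}
  dist 1: {S6, S8}
  dist 2: {S0, S4, S5}
  -> S5 reached at distance 2
Shortest path length = 2

2


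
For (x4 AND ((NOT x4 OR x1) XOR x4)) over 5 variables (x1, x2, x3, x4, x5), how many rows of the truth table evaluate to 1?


Formula: (x4 AND ((NOT x4 OR x1) XOR x4)) over 5 vars (32 rows)
Evaluate each row (x1, x2, x3, x4, x5 as bits, MSB first):
  row 0 [00000]: (0 AND ((NOT 0 OR 0) XOR 0)) -> 0
  row 1 [00001]: (0 AND ((NOT 0 OR 0) XOR 0)) -> 0
  row 2 [00010]: (1 AND ((NOT 1 OR 0) XOR 1)) -> 1
  row 3 [00011]: (1 AND ((NOT 1 OR 0) XOR 1)) -> 1
  row 4 [00100]: (0 AND ((NOT 0 OR 0) XOR 0)) -> 0
  row 5 [00101]: (0 AND ((NOT 0 OR 0) XOR 0)) -> 0
  row 6 [00110]: (1 AND ((NOT 1 OR 0) XOR 1)) -> 1
  row 7 [00111]: (1 AND ((NOT 1 OR 0) XOR 1)) -> 1
  row 8 [01000]: (0 AND ((NOT 0 OR 0) XOR 0)) -> 0
  row 9 [01001]: (0 AND ((NOT 0 OR 0) XOR 0)) -> 0
  row 10 [01010]: (1 AND ((NOT 1 OR 0) XOR 1)) -> 1
  row 11 [01011]: (1 AND ((NOT 1 OR 0) XOR 1)) -> 1
  row 12 [01100]: (0 AND ((NOT 0 OR 0) XOR 0)) -> 0
  row 13 [01101]: (0 AND ((NOT 0 OR 0) XOR 0)) -> 0
  row 14 [01110]: (1 AND ((NOT 1 OR 0) XOR 1)) -> 1
  row 15 [01111]: (1 AND ((NOT 1 OR 0) XOR 1)) -> 1
  row 16 [10000]: (0 AND ((NOT 0 OR 1) XOR 0)) -> 0
  row 17 [10001]: (0 AND ((NOT 0 OR 1) XOR 0)) -> 0
  row 18 [10010]: (1 AND ((NOT 1 OR 1) XOR 1)) -> 0
  row 19 [10011]: (1 AND ((NOT 1 OR 1) XOR 1)) -> 0
  row 20 [10100]: (0 AND ((NOT 0 OR 1) XOR 0)) -> 0
  row 21 [10101]: (0 AND ((NOT 0 OR 1) XOR 0)) -> 0
  row 22 [10110]: (1 AND ((NOT 1 OR 1) XOR 1)) -> 0
  row 23 [10111]: (1 AND ((NOT 1 OR 1) XOR 1)) -> 0
  row 24 [11000]: (0 AND ((NOT 0 OR 1) XOR 0)) -> 0
  row 25 [11001]: (0 AND ((NOT 0 OR 1) XOR 0)) -> 0
  row 26 [11010]: (1 AND ((NOT 1 OR 1) XOR 1)) -> 0
  row 27 [11011]: (1 AND ((NOT 1 OR 1) XOR 1)) -> 0
  row 28 [11100]: (0 AND ((NOT 0 OR 1) XOR 0)) -> 0
  row 29 [11101]: (0 AND ((NOT 0 OR 1) XOR 0)) -> 0
  row 30 [11110]: (1 AND ((NOT 1 OR 1) XOR 1)) -> 0
  row 31 [11111]: (1 AND ((NOT 1 OR 1) XOR 1)) -> 0
Full result column, 8 rows per line (x1,x2 fixed per line; x3,x4,x5 runs 000..111 left to right):
  rows 0-7 [x1,x2=00]: 00110011  (ones: 4)
  rows 8-15 [x1,x2=01]: 00110011  (ones: 4)
  rows 16-23 [x1,x2=10]: 00000000  (ones: 0)
  rows 24-31 [x1,x2=11]: 00000000  (ones: 0)
Count of 1-rows = 4+4+0+0 = 8

8
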